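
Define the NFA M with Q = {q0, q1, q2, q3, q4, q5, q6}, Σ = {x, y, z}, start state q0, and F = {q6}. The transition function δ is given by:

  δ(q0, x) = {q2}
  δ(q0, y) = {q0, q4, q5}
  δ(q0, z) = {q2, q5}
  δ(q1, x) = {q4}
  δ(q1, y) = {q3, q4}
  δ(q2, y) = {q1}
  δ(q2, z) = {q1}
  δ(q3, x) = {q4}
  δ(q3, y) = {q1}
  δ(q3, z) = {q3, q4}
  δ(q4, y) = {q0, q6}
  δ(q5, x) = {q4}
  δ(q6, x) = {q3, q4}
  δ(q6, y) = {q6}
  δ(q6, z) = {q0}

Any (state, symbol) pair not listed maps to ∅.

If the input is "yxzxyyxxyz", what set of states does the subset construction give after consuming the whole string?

Start in {q0}.
Read 'y': {q0} → {q0, q4, q5}.
Read 'x': {q0, q4, q5} → {q2, q4}.
Read 'z': {q2, q4} → {q1}.
Read 'x': {q1} → {q4}.
Read 'y': {q4} → {q0, q6}.
Read 'y': {q0, q6} → {q0, q4, q5, q6}.
Read 'x': {q0, q4, q5, q6} → {q2, q3, q4}.
Read 'x': {q2, q3, q4} → {q4}.
Read 'y': {q4} → {q0, q6}.
Read 'z': {q0, q6} → {q0, q2, q5}.

{q0, q2, q5}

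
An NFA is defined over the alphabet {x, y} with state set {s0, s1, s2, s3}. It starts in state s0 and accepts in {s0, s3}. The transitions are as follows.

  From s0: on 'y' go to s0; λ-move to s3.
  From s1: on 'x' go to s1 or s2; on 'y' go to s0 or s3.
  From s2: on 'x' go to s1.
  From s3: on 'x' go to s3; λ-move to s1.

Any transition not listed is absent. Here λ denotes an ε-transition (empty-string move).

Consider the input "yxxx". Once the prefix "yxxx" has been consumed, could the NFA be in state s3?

Yes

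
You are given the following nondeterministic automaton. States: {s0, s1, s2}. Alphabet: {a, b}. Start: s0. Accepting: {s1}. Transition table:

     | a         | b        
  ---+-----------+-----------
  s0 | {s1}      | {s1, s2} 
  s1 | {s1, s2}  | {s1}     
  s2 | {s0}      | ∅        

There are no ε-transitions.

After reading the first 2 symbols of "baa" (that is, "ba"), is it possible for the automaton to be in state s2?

Yes

Start in {s0}.
Read 'b': s0→{s1, s2}; now {s1, s2}.
Read 'a': s1→{s1, s2}, s2→{s0}; now {s0, s1, s2}.
State s2 is in {s0, s1, s2}.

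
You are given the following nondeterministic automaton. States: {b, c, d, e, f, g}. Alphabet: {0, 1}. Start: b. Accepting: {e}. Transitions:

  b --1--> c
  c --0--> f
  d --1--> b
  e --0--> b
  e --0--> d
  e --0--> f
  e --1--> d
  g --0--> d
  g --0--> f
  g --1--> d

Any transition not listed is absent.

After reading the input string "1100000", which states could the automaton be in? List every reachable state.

Start in {b}.
Read '1': b→{c}; now {c}.
Read '1': c→∅; now ∅.
The set is empty and remains empty for the remaining 5 symbols.

∅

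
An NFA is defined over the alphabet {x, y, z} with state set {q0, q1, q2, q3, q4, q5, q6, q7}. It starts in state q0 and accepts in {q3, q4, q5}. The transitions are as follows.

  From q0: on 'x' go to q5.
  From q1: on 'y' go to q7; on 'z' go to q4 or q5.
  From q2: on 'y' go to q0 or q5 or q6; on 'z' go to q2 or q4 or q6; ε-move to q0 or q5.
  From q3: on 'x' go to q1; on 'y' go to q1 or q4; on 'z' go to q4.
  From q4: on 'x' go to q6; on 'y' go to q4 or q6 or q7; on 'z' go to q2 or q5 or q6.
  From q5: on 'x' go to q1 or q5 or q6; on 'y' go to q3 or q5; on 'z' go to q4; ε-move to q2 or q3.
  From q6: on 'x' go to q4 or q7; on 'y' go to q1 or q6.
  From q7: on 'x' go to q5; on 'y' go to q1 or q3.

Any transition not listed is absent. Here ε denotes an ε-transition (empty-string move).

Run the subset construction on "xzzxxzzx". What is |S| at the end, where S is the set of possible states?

Start in {q0}.
Read 'x': q0→{q5}; union {q5}; ε-closure = {q0, q2, q3, q5}.
Read 'z': q0→∅, q2→{q2, q4, q6}, q3→{q4}, q5→{q4}; union {q2, q4, q6}; ε-closure = {q0, q2, q3, q4, q5, q6}.
Read 'z': q0→∅, q2→{q2, q4, q6}, q3→{q4}, q4→{q2, q5, q6}, q5→{q4}, q6→∅; union {q2, q4, q5, q6}; ε-closure = {q0, q2, q3, q4, q5, q6}.
Read 'x': q0→{q5}, q2→∅, q3→{q1}, q4→{q6}, q5→{q1, q5, q6}, q6→{q4, q7}; union {q1, q4, q5, q6, q7}; ε-closure = {q0, q1, q2, q3, q4, q5, q6, q7}.
Read 'x': q0→{q5}, q1→∅, q2→∅, q3→{q1}, q4→{q6}, q5→{q1, q5, q6}, q6→{q4, q7}, q7→{q5}; union {q1, q4, q5, q6, q7}; ε-closure = {q0, q1, q2, q3, q4, q5, q6, q7}.
Read 'z': q0→∅, q1→{q4, q5}, q2→{q2, q4, q6}, q3→{q4}, q4→{q2, q5, q6}, q5→{q4}, q6→∅, q7→∅; union {q2, q4, q5, q6}; ε-closure = {q0, q2, q3, q4, q5, q6}.
Read 'z': q0→∅, q2→{q2, q4, q6}, q3→{q4}, q4→{q2, q5, q6}, q5→{q4}, q6→∅; union {q2, q4, q5, q6}; ε-closure = {q0, q2, q3, q4, q5, q6}.
Read 'x': q0→{q5}, q2→∅, q3→{q1}, q4→{q6}, q5→{q1, q5, q6}, q6→{q4, q7}; union {q1, q4, q5, q6, q7}; ε-closure = {q0, q1, q2, q3, q4, q5, q6, q7}.
That set has 8 states.

8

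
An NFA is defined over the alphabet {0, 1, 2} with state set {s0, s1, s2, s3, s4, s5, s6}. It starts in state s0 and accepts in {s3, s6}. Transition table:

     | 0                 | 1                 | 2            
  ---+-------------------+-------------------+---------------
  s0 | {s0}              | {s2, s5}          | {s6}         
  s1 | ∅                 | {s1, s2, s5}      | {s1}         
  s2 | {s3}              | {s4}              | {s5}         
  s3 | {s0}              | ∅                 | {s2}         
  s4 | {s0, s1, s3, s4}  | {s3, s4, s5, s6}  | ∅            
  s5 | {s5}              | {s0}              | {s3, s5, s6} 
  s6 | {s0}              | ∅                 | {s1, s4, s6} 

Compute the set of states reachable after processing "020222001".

{s1, s2, s3, s4, s5, s6}

Start in {s0}.
Read '0': s0→{s0}; now {s0}.
Read '2': s0→{s6}; now {s6}.
Read '0': s6→{s0}; now {s0}.
Read '2': s0→{s6}; now {s6}.
Read '2': s6→{s1, s4, s6}; now {s1, s4, s6}.
Read '2': s1→{s1}, s4→∅, s6→{s1, s4, s6}; now {s1, s4, s6}.
Read '0': s1→∅, s4→{s0, s1, s3, s4}, s6→{s0}; now {s0, s1, s3, s4}.
Read '0': s0→{s0}, s1→∅, s3→{s0}, s4→{s0, s1, s3, s4}; now {s0, s1, s3, s4}.
Read '1': s0→{s2, s5}, s1→{s1, s2, s5}, s3→∅, s4→{s3, s4, s5, s6}; now {s1, s2, s3, s4, s5, s6}.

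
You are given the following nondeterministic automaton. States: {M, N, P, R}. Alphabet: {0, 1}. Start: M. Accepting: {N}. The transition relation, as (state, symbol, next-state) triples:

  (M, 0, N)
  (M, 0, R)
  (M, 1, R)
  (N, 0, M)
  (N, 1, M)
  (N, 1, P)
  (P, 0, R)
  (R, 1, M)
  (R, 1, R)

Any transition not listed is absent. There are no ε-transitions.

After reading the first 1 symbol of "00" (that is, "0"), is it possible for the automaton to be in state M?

No

Start in {M}.
Read '0': M→{N, R}; now {N, R}.
State M is not in {N, R}.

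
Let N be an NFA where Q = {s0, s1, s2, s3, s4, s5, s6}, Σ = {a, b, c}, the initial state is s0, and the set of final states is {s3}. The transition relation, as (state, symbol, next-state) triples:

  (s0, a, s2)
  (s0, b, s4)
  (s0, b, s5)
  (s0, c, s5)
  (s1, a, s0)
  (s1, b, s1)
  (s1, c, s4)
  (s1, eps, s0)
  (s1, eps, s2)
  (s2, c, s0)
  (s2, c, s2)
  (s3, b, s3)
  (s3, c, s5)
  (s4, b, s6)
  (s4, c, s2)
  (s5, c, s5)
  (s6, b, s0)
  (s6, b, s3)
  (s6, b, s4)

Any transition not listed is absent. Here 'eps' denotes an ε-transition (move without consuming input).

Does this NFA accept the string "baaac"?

No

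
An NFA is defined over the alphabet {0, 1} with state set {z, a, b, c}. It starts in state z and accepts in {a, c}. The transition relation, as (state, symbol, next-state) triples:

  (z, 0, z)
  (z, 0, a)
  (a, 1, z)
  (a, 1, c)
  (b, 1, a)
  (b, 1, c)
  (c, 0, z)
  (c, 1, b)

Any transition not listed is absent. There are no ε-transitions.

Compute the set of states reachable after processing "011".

Start in {z}.
Read '0': {z} → {z, a}.
Read '1': {z, a} → {z, c}.
Read '1': {z, c} → {b}.

{b}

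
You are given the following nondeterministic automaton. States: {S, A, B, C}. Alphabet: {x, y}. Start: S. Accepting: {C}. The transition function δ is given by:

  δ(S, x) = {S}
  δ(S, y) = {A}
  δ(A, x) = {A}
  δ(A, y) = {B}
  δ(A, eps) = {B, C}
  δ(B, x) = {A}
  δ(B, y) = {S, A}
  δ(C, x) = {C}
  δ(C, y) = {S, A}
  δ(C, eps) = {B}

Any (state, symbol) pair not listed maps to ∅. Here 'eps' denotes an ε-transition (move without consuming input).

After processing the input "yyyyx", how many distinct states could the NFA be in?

4

Start in {S}.
Read 'y': S→{A}; union {A}; ε-closure = {A, B, C}.
Read 'y': A→{B}, B→{S, A}, C→{S, A}; union {S, A, B}; ε-closure = {S, A, B, C}.
Read 'y': S→{A}, A→{B}, B→{S, A}, C→{S, A}; union {S, A, B}; ε-closure = {S, A, B, C}.
Read 'y': S→{A}, A→{B}, B→{S, A}, C→{S, A}; union {S, A, B}; ε-closure = {S, A, B, C}.
Read 'x': S→{S}, A→{A}, B→{A}, C→{C}; union {S, A, C}; ε-closure = {S, A, B, C}.
That set has 4 states.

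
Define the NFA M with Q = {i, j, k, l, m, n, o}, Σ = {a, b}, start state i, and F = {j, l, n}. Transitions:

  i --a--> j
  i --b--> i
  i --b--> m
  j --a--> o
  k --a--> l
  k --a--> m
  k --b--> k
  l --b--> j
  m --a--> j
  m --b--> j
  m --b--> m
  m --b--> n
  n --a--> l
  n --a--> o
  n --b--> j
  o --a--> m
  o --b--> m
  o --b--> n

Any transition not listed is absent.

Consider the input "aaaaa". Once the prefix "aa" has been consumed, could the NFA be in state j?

No

Start in {i}.
Read 'a': i→{j}; now {j}.
Read 'a': j→{o}; now {o}.
State j is not in {o}.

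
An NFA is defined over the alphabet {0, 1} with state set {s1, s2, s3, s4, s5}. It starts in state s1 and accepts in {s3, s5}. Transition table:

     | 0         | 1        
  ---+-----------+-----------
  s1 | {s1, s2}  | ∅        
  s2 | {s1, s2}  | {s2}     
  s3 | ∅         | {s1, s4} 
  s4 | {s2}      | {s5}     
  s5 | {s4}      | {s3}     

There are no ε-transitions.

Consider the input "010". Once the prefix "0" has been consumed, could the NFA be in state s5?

Start in {s1}.
Read '0': {s1} → {s1, s2}.
State s5 is not in {s1, s2}.

No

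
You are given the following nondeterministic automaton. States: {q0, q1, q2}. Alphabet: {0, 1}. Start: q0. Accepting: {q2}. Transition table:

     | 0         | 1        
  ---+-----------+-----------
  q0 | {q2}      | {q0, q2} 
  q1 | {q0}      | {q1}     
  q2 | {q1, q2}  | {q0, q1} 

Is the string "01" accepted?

No

Start in {q0}.
Read '0': q0→{q2}; now {q2}.
Read '1': q2→{q0, q1}; now {q0, q1}.
The final set {q0, q1} contains no accepting state.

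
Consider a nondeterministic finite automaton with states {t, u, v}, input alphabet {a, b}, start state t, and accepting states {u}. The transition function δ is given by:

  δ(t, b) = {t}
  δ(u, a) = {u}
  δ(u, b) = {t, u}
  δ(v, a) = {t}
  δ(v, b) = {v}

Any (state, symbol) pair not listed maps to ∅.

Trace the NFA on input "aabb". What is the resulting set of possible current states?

Start in {t}.
Read 'a': t→∅; now ∅.
The set is empty and remains empty for the remaining 3 symbols.

∅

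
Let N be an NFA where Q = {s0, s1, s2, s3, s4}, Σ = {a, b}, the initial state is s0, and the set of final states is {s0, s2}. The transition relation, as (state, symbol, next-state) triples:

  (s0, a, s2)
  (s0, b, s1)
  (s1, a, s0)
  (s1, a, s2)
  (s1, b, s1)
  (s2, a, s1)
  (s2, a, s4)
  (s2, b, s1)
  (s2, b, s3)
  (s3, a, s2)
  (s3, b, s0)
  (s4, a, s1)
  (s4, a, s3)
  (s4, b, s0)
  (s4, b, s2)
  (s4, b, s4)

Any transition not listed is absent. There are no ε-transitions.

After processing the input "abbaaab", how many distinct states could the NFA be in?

Start in {s0}.
Read 'a': s0→{s2}; now {s2}.
Read 'b': s2→{s1, s3}; now {s1, s3}.
Read 'b': s1→{s1}, s3→{s0}; now {s0, s1}.
Read 'a': s0→{s2}, s1→{s0, s2}; now {s0, s2}.
Read 'a': s0→{s2}, s2→{s1, s4}; now {s1, s2, s4}.
Read 'a': s1→{s0, s2}, s2→{s1, s4}, s4→{s1, s3}; now {s0, s1, s2, s3, s4}.
Read 'b': s0→{s1}, s1→{s1}, s2→{s1, s3}, s3→{s0}, s4→{s0, s2, s4}; now {s0, s1, s2, s3, s4}.
That set has 5 states.

5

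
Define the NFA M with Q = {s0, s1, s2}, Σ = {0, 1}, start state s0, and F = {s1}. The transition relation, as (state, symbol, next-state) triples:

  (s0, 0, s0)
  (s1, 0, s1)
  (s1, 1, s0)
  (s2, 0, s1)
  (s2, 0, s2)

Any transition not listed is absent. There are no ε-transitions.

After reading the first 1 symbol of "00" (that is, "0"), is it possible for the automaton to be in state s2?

No

Start in {s0}.
Read '0': s0→{s0}; now {s0}.
State s2 is not in {s0}.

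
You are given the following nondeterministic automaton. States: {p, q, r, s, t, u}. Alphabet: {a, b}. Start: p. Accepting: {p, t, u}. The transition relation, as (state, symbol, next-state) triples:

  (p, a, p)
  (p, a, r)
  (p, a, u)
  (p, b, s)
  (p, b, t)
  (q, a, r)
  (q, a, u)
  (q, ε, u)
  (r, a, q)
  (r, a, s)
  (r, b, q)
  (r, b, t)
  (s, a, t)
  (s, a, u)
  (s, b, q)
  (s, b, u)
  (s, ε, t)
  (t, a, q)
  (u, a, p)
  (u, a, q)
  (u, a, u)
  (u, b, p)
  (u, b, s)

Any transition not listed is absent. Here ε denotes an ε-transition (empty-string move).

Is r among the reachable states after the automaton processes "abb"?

No

Start in {p}.
Read 'a': {p} → {p, r, u}.
Read 'b': {p, r, u} → {p, q, s, t, u}.
Read 'b': {p, q, s, t, u} → {p, q, s, t, u}.
State r is not in {p, q, s, t, u}.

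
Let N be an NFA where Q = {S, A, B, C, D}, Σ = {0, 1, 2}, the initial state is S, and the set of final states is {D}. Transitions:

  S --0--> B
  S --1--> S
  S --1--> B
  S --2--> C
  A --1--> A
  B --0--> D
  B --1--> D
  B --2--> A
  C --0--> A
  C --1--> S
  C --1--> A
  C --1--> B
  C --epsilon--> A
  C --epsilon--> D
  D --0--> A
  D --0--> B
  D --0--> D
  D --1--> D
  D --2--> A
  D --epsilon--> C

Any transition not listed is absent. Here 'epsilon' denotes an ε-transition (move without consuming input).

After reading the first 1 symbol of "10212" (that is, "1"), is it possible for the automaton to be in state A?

No

Start in {S}.
Read '1': S→{S, B}; now {S, B}.
State A is not in {S, B}.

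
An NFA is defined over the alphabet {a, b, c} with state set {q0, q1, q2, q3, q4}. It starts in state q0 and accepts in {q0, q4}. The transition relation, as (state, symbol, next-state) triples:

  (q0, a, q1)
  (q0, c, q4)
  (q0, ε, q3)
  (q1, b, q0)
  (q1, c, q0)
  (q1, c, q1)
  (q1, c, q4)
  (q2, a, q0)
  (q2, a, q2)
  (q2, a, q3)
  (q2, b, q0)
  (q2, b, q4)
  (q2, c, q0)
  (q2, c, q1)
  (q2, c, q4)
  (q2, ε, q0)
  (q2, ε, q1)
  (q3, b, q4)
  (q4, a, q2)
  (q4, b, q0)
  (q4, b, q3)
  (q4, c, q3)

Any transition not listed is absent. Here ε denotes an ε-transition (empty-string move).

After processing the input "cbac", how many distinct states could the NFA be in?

4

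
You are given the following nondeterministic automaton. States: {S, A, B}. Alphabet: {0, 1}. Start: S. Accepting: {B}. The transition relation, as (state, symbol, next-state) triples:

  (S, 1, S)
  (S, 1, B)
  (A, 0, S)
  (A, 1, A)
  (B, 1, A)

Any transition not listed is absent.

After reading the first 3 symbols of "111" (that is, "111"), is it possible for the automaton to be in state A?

Start in {S}.
Read '1': {S} → {S, B}.
Read '1': {S, B} → {S, A, B}.
Read '1': {S, A, B} → {S, A, B}.
State A is in {S, A, B}.

Yes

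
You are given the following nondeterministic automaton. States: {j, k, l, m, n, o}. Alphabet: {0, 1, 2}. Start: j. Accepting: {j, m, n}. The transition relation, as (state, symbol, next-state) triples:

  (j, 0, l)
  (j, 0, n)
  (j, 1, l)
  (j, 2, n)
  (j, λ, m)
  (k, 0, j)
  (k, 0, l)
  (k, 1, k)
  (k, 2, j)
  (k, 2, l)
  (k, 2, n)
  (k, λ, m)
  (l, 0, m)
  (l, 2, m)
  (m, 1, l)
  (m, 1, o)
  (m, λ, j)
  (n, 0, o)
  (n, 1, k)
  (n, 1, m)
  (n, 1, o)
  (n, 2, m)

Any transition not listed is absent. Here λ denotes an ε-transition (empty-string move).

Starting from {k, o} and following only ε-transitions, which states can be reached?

{j, k, m, o}

Begin with {k, o}.
ε-move k → m; add m.
ε-move m → j; add j.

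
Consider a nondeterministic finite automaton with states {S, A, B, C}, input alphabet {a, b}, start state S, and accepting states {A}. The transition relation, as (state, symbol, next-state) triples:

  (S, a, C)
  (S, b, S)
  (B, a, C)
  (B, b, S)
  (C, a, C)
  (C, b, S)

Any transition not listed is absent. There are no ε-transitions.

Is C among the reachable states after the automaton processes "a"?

Yes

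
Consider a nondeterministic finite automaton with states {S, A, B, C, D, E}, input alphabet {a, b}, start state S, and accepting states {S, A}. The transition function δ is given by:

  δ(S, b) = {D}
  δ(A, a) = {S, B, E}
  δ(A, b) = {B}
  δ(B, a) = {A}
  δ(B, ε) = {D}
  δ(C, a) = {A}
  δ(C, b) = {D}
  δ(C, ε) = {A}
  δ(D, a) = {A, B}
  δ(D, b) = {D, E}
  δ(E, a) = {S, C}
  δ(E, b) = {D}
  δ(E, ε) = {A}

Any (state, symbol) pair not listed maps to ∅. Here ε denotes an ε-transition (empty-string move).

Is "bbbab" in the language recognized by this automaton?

Yes

Start in {S}.
Read 'b': {S} → {D}.
Read 'b': {D} → {A, D, E}.
Read 'b': {A, D, E} → {A, B, D, E}.
Read 'a': {A, B, D, E} → {S, A, B, C, D, E}.
Read 'b': {S, A, B, C, D, E} → {A, B, D, E}.
The final set {A, B, D, E} contains the accepting state A.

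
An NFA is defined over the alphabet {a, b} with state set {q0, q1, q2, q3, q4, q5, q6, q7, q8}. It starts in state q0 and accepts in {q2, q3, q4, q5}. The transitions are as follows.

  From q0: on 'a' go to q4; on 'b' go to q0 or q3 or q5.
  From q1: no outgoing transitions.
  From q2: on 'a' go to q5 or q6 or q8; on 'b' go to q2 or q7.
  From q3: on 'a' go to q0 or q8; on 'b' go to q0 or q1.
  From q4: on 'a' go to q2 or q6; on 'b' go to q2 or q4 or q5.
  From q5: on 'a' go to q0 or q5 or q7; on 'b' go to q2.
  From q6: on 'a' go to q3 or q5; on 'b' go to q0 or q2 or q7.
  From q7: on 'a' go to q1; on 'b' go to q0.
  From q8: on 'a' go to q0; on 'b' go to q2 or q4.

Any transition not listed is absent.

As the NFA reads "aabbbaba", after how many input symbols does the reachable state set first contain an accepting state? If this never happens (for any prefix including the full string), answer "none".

Start in {q0}.
Read 'a': {q0} → {q4}.
None of the earlier sets intersect F, but {q4} does.

1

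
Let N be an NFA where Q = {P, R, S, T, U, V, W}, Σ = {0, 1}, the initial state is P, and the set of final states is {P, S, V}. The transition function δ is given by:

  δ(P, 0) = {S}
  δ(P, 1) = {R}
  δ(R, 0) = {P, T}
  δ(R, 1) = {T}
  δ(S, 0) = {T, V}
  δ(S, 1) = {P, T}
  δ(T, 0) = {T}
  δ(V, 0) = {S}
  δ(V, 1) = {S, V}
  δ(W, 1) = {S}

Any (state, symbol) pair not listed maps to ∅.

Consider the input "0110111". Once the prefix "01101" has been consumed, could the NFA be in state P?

Start in {P}.
Read '0': P→{S}; now {S}.
Read '1': S→{P, T}; now {P, T}.
Read '1': P→{R}, T→∅; now {R}.
Read '0': R→{P, T}; now {P, T}.
Read '1': P→{R}, T→∅; now {R}.
State P is not in {R}.

No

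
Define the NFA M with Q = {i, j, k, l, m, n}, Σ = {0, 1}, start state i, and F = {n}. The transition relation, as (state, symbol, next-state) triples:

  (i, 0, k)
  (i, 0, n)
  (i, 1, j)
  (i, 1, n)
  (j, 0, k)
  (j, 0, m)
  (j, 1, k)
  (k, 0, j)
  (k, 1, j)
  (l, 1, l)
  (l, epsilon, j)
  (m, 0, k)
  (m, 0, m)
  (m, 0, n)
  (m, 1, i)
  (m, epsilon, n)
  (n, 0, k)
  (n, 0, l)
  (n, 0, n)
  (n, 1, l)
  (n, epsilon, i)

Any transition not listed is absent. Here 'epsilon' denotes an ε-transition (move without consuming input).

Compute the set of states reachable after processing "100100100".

Start in {i}.
Read '1': i→{j, n}; union {j, n}; ε-closure = {i, j, n}.
Read '0': i→{k, n}, j→{k, m}, n→{k, l, n}; union {k, l, m, n}; ε-closure = {i, j, k, l, m, n}.
Read '0': i→{k, n}, j→{k, m}, k→{j}, l→∅, m→{k, m, n}, n→{k, l, n}; union {j, k, l, m, n}; ε-closure = {i, j, k, l, m, n}.
Read '1': i→{j, n}, j→{k}, k→{j}, l→{l}, m→{i}, n→{l}; now {i, j, k, l, n}.
Read '0': i→{k, n}, j→{k, m}, k→{j}, l→∅, n→{k, l, n}; union {j, k, l, m, n}; ε-closure = {i, j, k, l, m, n}.
Read '0': i→{k, n}, j→{k, m}, k→{j}, l→∅, m→{k, m, n}, n→{k, l, n}; union {j, k, l, m, n}; ε-closure = {i, j, k, l, m, n}.
Read '1': i→{j, n}, j→{k}, k→{j}, l→{l}, m→{i}, n→{l}; now {i, j, k, l, n}.
Read '0': i→{k, n}, j→{k, m}, k→{j}, l→∅, n→{k, l, n}; union {j, k, l, m, n}; ε-closure = {i, j, k, l, m, n}.
Read '0': i→{k, n}, j→{k, m}, k→{j}, l→∅, m→{k, m, n}, n→{k, l, n}; union {j, k, l, m, n}; ε-closure = {i, j, k, l, m, n}.

{i, j, k, l, m, n}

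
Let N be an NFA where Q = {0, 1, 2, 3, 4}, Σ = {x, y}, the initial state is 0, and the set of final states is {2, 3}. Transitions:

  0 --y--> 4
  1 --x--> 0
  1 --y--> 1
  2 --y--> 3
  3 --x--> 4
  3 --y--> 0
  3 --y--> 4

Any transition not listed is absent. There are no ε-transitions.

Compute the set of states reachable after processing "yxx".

∅

Start in {0}.
Read 'y': {0} → {4}.
Read 'x': {4} → ∅.
The set is empty and remains empty for the remaining 1 symbol.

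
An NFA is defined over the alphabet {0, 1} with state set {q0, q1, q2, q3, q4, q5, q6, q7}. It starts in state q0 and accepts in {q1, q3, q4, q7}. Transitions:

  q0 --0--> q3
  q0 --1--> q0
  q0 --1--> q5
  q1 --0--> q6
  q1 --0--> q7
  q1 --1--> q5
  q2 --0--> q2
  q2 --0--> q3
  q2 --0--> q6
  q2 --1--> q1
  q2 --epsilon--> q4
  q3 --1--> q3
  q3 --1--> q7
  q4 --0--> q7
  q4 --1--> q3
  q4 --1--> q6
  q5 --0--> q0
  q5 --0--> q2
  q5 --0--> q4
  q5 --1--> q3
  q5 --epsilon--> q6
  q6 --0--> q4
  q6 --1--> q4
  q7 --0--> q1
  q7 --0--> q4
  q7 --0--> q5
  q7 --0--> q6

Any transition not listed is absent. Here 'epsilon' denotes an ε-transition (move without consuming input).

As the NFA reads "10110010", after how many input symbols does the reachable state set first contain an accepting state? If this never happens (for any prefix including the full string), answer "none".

2

Start in {q0}.
Read '1': q0→{q0, q5}; union {q0, q5}; ε-closure = {q0, q5, q6}.
Read '0': q0→{q3}, q5→{q0, q2, q4}, q6→{q4}; now {q0, q2, q3, q4}.
None of the earlier sets intersect F, but {q0, q2, q3, q4} does.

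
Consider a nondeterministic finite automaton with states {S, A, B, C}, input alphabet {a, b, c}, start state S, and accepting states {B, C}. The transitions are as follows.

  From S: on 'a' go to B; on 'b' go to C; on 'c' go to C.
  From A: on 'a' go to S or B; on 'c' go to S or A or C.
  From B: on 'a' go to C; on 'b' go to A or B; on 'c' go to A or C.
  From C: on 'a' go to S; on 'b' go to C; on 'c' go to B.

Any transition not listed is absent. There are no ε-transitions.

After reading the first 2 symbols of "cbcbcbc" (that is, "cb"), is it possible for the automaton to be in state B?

Start in {S}.
Read 'c': S→{C}; now {C}.
Read 'b': C→{C}; now {C}.
State B is not in {C}.

No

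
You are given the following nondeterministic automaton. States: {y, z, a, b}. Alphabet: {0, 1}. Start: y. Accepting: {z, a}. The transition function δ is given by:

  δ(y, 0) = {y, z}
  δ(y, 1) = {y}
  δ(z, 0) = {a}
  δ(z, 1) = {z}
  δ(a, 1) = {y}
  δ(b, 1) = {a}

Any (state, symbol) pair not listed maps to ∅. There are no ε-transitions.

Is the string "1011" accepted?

Start in {y}.
Read '1': y→{y}; now {y}.
Read '0': y→{y, z}; now {y, z}.
Read '1': y→{y}, z→{z}; now {y, z}.
Read '1': y→{y}, z→{z}; now {y, z}.
The final set {y, z} contains the accepting state z.

Yes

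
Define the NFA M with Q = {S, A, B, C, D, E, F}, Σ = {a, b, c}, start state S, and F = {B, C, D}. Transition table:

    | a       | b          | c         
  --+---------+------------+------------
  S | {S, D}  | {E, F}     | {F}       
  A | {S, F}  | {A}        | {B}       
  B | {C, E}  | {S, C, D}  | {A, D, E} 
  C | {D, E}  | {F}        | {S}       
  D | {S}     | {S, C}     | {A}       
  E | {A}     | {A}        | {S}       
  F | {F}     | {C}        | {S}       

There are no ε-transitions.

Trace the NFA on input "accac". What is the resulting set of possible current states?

{S, A, F}

Start in {S}.
Read 'a': S→{S, D}; now {S, D}.
Read 'c': S→{F}, D→{A}; now {A, F}.
Read 'c': A→{B}, F→{S}; now {S, B}.
Read 'a': S→{S, D}, B→{C, E}; now {S, C, D, E}.
Read 'c': S→{F}, C→{S}, D→{A}, E→{S}; now {S, A, F}.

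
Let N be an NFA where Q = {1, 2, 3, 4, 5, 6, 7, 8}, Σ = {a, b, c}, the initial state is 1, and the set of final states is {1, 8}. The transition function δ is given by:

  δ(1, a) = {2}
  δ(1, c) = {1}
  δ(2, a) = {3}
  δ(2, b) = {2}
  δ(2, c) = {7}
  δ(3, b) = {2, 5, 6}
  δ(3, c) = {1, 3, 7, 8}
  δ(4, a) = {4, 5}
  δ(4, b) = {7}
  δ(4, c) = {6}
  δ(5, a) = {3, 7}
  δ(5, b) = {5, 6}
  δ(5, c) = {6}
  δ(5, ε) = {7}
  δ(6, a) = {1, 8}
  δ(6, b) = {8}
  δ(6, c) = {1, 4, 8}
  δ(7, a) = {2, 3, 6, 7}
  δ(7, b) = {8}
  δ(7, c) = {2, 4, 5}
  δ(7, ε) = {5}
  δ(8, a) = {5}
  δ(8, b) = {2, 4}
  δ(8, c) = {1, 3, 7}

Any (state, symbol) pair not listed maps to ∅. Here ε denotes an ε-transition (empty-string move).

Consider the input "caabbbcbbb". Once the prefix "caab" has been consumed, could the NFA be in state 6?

Yes

Start in {1}.
Read 'c': 1→{1}; now {1}.
Read 'a': 1→{2}; now {2}.
Read 'a': 2→{3}; now {3}.
Read 'b': 3→{2, 5, 6}; union {2, 5, 6}; ε-closure = {2, 5, 6, 7}.
State 6 is in {2, 5, 6, 7}.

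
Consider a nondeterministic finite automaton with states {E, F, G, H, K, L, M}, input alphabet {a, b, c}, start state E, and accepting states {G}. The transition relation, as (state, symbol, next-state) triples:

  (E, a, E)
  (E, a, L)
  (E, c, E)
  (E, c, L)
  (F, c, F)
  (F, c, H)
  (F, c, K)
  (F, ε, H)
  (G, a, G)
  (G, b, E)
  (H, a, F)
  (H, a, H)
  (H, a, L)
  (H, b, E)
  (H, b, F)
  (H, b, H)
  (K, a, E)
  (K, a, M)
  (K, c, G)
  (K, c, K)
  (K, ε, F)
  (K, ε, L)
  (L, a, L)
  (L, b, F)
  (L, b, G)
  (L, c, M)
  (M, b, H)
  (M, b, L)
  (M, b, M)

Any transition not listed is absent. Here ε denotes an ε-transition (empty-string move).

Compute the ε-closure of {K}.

{F, H, K, L}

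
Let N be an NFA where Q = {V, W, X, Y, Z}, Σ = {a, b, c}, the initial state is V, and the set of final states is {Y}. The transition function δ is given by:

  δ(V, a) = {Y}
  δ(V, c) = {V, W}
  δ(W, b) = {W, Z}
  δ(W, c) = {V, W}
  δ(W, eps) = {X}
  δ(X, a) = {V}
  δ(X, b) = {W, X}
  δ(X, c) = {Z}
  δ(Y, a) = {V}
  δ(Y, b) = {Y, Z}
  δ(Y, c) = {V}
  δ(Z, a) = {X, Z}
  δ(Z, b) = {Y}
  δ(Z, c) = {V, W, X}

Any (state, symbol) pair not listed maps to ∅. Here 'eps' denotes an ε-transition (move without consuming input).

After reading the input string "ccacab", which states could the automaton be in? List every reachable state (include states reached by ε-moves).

{W, X, Y, Z}

Start in {V}.
Read 'c': V→{V, W}; union {V, W}; ε-closure = {V, W, X}.
Read 'c': V→{V, W}, W→{V, W}, X→{Z}; union {V, W, Z}; ε-closure = {V, W, X, Z}.
Read 'a': V→{Y}, W→∅, X→{V}, Z→{X, Z}; now {V, X, Y, Z}.
Read 'c': V→{V, W}, X→{Z}, Y→{V}, Z→{V, W, X}; now {V, W, X, Z}.
Read 'a': V→{Y}, W→∅, X→{V}, Z→{X, Z}; now {V, X, Y, Z}.
Read 'b': V→∅, X→{W, X}, Y→{Y, Z}, Z→{Y}; now {W, X, Y, Z}.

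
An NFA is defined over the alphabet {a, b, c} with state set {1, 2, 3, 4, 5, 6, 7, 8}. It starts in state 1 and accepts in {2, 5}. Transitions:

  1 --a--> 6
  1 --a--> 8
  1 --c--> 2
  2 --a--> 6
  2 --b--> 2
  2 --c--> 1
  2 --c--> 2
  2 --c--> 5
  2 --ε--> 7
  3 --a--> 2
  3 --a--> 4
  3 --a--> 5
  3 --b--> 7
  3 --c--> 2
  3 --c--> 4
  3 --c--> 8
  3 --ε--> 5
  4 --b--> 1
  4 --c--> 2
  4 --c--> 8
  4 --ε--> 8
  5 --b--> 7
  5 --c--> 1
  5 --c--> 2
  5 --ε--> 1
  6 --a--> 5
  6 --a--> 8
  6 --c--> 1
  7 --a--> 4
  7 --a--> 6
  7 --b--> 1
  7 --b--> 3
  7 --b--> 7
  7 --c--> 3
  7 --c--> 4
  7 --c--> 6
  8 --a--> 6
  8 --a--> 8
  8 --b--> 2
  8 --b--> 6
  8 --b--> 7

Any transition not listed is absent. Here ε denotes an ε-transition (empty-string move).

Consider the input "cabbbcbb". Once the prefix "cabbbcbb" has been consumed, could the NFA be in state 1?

Yes

Start in {1}.
Read 'c': 1→{2}; union {2}; ε-closure = {2, 7}.
Read 'a': 2→{6}, 7→{4, 6}; union {4, 6}; ε-closure = {4, 6, 8}.
Read 'b': 4→{1}, 6→∅, 8→{2, 6, 7}; now {1, 2, 6, 7}.
Read 'b': 1→∅, 2→{2}, 6→∅, 7→{1, 3, 7}; union {1, 2, 3, 7}; ε-closure = {1, 2, 3, 5, 7}.
Read 'b': 1→∅, 2→{2}, 3→{7}, 5→{7}, 7→{1, 3, 7}; union {1, 2, 3, 7}; ε-closure = {1, 2, 3, 5, 7}.
Read 'c': 1→{2}, 2→{1, 2, 5}, 3→{2, 4, 8}, 5→{1, 2}, 7→{3, 4, 6}; union {1, 2, 3, 4, 5, 6, 8}; ε-closure = {1, 2, 3, 4, 5, 6, 7, 8}.
Read 'b': 1→∅, 2→{2}, 3→{7}, 4→{1}, 5→{7}, 6→∅, 7→{1, 3, 7}, 8→{2, 6, 7}; union {1, 2, 3, 6, 7}; ε-closure = {1, 2, 3, 5, 6, 7}.
Read 'b': 1→∅, 2→{2}, 3→{7}, 5→{7}, 6→∅, 7→{1, 3, 7}; union {1, 2, 3, 7}; ε-closure = {1, 2, 3, 5, 7}.
State 1 is in {1, 2, 3, 5, 7}.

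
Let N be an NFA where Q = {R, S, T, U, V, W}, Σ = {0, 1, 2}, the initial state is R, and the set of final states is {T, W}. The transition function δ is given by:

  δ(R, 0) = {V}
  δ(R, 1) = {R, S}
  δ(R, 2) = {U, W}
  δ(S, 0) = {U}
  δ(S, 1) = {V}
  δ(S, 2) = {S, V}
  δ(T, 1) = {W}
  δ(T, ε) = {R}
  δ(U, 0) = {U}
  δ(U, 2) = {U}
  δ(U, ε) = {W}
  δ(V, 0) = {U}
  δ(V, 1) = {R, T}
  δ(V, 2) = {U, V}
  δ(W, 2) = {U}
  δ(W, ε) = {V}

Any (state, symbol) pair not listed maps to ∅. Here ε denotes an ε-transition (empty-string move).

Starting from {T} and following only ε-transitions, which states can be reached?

Begin with {T}.
ε-move T → R; add R.

{R, T}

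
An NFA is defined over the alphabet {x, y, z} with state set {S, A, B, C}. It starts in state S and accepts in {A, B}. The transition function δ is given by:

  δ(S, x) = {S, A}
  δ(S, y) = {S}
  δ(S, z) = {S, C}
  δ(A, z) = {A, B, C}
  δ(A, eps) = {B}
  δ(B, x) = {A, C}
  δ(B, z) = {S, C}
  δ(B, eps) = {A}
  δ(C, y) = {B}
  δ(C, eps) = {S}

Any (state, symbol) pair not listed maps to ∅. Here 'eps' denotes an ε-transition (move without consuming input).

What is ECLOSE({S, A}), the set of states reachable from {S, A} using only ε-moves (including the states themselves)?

Begin with {S, A}.
ε-move A → B; add B.

{S, A, B}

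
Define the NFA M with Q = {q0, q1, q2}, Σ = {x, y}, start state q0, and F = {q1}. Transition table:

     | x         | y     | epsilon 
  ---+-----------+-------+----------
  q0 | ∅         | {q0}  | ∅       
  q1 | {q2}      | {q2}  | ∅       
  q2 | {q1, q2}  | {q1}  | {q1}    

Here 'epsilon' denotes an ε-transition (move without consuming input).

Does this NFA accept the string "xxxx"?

No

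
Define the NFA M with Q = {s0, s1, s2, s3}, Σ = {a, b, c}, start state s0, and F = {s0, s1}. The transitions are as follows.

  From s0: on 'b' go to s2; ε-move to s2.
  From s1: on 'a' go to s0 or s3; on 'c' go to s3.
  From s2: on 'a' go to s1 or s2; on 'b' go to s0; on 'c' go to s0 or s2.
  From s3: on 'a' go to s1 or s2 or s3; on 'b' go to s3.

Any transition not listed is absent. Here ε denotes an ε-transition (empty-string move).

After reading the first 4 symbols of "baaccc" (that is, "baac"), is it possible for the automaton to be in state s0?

Start: ε-closure({s0}) = {s0, s2}.
Read 'b': s0→{s2}, s2→{s0}; now {s0, s2}.
Read 'a': s0→∅, s2→{s1, s2}; now {s1, s2}.
Read 'a': s1→{s0, s3}, s2→{s1, s2}; now {s0, s1, s2, s3}.
Read 'c': s0→∅, s1→{s3}, s2→{s0, s2}, s3→∅; now {s0, s2, s3}.
State s0 is in {s0, s2, s3}.

Yes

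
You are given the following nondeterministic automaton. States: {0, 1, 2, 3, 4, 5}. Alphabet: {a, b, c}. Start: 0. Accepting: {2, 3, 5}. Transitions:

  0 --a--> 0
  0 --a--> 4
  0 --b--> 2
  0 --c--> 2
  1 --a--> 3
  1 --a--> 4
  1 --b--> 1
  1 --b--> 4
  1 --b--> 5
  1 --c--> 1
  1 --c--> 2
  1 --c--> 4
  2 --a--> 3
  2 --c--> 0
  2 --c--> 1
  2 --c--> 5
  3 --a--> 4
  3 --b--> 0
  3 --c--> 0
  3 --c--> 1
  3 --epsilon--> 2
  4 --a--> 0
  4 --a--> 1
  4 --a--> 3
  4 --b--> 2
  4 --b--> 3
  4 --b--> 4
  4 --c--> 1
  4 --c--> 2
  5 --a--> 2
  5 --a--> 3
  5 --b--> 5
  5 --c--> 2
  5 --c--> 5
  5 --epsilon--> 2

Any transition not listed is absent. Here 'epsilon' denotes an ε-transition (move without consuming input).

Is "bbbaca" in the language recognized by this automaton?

No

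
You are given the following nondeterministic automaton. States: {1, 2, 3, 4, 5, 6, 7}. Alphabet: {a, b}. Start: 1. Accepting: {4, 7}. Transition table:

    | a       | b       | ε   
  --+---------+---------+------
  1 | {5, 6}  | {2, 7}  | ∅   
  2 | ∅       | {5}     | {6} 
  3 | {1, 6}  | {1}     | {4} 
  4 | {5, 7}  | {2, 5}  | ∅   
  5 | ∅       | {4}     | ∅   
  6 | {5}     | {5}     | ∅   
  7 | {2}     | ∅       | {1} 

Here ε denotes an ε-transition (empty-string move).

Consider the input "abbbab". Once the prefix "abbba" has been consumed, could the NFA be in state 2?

No

Start in {1}.
Read 'a': {1} → {5, 6}.
Read 'b': {5, 6} → {4, 5}.
Read 'b': {4, 5} → {2, 4, 5, 6}.
Read 'b': {2, 4, 5, 6} → {2, 4, 5, 6}.
Read 'a': {2, 4, 5, 6} → {1, 5, 7}.
State 2 is not in {1, 5, 7}.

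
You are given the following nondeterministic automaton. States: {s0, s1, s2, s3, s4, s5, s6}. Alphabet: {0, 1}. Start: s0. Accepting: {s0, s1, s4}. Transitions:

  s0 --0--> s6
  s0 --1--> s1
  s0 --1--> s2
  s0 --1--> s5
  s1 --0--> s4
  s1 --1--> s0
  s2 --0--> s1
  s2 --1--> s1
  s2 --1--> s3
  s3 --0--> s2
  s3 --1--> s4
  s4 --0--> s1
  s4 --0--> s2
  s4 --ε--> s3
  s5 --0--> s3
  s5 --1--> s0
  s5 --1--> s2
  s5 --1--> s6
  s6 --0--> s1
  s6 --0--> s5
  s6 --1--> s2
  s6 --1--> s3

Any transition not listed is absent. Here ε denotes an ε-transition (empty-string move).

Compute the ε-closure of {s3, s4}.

{s3, s4}

Begin with {s3, s4}.
No ε-moves leave this set, so the closure equals the set itself.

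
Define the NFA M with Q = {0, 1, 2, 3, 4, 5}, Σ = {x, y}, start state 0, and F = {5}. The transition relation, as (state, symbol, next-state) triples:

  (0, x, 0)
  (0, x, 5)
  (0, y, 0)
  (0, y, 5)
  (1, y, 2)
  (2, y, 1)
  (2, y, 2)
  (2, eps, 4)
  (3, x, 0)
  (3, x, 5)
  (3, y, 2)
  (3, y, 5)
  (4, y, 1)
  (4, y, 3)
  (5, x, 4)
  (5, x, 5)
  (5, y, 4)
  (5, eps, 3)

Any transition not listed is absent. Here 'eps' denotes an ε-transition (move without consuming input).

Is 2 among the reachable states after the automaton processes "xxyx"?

No

Start in {0}.
Read 'x': {0} → {0, 3, 5}.
Read 'x': {0, 3, 5} → {0, 3, 4, 5}.
Read 'y': {0, 3, 4, 5} → {0, 1, 2, 3, 4, 5}.
Read 'x': {0, 1, 2, 3, 4, 5} → {0, 3, 4, 5}.
State 2 is not in {0, 3, 4, 5}.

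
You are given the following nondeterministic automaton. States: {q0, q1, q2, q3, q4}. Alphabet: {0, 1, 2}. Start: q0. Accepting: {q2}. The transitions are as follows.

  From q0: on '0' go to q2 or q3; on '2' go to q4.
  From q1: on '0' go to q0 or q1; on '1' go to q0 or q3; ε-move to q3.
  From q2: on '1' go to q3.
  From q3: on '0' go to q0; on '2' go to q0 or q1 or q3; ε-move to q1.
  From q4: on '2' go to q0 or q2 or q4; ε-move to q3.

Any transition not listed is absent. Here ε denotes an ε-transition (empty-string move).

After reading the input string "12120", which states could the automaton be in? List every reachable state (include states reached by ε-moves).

∅

Start in {q0}.
Read '1': q0→∅; now ∅.
The set is empty and remains empty for the remaining 4 symbols.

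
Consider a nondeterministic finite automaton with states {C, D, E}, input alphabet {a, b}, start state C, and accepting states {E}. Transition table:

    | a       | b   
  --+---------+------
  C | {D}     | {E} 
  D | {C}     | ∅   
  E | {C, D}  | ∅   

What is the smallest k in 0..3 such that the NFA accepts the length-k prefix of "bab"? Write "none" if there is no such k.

Start in {C}.
Read 'b': C→{E}; now {E}.
None of the earlier sets intersect F, but {E} does.

1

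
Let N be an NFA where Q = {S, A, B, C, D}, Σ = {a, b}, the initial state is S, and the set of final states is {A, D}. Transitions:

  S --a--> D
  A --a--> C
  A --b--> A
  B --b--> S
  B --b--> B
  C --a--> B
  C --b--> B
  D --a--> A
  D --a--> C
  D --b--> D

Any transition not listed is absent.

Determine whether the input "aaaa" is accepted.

No

Start in {S}.
Read 'a': {S} → {D}.
Read 'a': {D} → {A, C}.
Read 'a': {A, C} → {B, C}.
Read 'a': {B, C} → {B}.
The final set {B} contains no accepting state.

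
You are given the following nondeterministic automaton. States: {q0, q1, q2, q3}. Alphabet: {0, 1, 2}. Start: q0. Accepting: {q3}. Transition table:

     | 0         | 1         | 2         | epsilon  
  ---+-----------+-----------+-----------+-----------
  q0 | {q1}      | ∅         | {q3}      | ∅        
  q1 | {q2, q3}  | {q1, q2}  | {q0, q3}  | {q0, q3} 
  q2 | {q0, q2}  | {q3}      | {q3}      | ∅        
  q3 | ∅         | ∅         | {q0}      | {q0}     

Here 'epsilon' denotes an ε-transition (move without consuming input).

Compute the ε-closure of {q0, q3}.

{q0, q3}

Begin with {q0, q3}.
No ε-moves leave this set, so the closure equals the set itself.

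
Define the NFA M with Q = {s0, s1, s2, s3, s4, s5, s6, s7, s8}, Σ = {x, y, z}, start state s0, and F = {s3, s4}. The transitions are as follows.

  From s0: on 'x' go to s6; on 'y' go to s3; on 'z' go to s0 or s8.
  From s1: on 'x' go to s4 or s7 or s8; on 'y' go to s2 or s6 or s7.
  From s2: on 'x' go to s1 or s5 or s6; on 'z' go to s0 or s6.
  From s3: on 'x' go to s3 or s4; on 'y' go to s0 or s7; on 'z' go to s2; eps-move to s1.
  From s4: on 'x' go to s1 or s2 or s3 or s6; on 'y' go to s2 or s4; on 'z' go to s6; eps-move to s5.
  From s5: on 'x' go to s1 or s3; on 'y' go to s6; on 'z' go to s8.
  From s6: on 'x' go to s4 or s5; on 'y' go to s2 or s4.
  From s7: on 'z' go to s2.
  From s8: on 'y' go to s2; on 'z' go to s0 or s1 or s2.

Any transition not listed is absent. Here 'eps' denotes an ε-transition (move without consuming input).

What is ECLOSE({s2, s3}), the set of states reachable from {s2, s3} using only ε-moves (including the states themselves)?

Begin with {s2, s3}.
ε-move s3 → s1; add s1.

{s1, s2, s3}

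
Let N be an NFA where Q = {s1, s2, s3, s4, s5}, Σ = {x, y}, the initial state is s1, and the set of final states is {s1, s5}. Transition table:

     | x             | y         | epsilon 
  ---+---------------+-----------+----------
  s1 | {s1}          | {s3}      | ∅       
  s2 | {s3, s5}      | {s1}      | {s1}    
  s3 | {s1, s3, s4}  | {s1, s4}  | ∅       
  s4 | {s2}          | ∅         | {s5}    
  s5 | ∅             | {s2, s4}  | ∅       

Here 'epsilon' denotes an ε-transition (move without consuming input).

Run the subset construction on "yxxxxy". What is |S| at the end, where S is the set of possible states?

5

Start in {s1}.
Read 'y': s1→{s3}; now {s3}.
Read 'x': s3→{s1, s3, s4}; union {s1, s3, s4}; ε-closure = {s1, s3, s4, s5}.
Read 'x': s1→{s1}, s3→{s1, s3, s4}, s4→{s2}, s5→∅; union {s1, s2, s3, s4}; ε-closure = {s1, s2, s3, s4, s5}.
Read 'x': s1→{s1}, s2→{s3, s5}, s3→{s1, s3, s4}, s4→{s2}, s5→∅; now {s1, s2, s3, s4, s5}.
Read 'x': s1→{s1}, s2→{s3, s5}, s3→{s1, s3, s4}, s4→{s2}, s5→∅; now {s1, s2, s3, s4, s5}.
Read 'y': s1→{s3}, s2→{s1}, s3→{s1, s4}, s4→∅, s5→{s2, s4}; union {s1, s2, s3, s4}; ε-closure = {s1, s2, s3, s4, s5}.
That set has 5 states.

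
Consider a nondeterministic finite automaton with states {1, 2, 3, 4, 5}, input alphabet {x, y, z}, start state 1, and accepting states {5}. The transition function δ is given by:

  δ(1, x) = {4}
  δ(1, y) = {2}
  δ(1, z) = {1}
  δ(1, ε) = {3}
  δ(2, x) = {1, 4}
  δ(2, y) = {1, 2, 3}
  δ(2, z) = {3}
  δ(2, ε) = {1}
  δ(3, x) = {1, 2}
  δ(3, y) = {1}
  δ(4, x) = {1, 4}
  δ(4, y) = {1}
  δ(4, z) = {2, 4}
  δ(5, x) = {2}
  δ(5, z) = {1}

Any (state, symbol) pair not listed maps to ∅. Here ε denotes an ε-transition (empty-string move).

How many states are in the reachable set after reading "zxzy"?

Start: ε-closure({1}) = {1, 3}.
Read 'z': {1, 3} → {1, 3}.
Read 'x': {1, 3} → {1, 2, 3, 4}.
Read 'z': {1, 2, 3, 4} → {1, 2, 3, 4}.
Read 'y': {1, 2, 3, 4} → {1, 2, 3}.
That set has 3 states.

3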